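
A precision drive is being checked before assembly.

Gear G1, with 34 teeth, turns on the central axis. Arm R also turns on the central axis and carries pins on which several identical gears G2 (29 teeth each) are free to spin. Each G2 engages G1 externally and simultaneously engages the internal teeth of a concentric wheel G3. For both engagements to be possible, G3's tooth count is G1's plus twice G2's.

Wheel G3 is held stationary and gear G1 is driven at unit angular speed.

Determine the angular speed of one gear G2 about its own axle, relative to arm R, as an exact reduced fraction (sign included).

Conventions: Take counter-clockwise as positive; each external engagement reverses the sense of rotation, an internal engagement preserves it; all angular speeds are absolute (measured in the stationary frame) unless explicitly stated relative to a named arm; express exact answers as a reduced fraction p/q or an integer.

-1564/1827

topology: planetary set — G1 34T / G2 29T / G3 92T, arm = carrier (Willis)
ring teeth: 34 + 2·29 = 92
34(ω_sun−ω_arm) = −92(ω_ring−ω_arm),  ω_ring = 0, ω_sun = 1
34(1−ω_arm) = −92(0−ω_arm)  ⇒  126·ω_arm = 34  ⇒  ω_arm = 17/63
sun–planet mesh: 34·(1−17/63) = −29·(ω_p−ω_arm)  ⇒  ω_p−ω_arm = -1564/1827
exact speed ratio = -1564/1827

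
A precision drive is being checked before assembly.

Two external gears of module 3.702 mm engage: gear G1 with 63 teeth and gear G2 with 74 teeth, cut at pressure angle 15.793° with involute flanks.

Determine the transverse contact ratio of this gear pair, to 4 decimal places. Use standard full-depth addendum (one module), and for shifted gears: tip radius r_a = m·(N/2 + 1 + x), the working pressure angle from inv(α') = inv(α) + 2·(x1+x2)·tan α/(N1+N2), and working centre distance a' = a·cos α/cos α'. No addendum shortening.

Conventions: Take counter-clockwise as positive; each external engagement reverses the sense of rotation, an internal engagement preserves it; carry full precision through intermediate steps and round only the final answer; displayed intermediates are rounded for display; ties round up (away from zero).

2.1054

class = single-mesh tooth geometry [involute pair 63T × 74T, m = 3.702]
base radii: r_b1 = 112.211005, r_b2 = 131.803403
tip radii: r_a1 = 120.315000, r_a2 = 140.676000
no profile shift: α' = α, a' = a
action lengths: √(r_a1²−r_b1²) = 43.409556, √(r_a2²−r_b2²) = 49.169095
base pitch p_b = π·m·cos α = 11.191151
CR = (43.409556 + 49.169095 − 253.587000·sin 15.79300°)/11.191151 = 2.105389
contact ratio ≈ 2.1054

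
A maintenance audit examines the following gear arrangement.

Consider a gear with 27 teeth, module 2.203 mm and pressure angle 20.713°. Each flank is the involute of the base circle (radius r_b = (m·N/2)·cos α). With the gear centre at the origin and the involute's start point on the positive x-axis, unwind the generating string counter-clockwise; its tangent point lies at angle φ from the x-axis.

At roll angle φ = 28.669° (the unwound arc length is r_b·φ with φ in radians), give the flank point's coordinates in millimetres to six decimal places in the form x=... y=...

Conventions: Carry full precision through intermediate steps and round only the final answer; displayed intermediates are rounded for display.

x=31.085629 y=1.132830

single-mesh involute tooth geometry (27T wheel at module 2.203)
pitch radius r_p = m·N/2 = 2.203·27/2 = 29.740500
base radius r_b = r_p·cos α = 29.740500·cos 20.713° = 27.818187
roll angle φ = 28.669° = 0.50036844 rad
x = r_b·(cos φ + φ·sin φ) = 31.085629
y = r_b·(sin φ − φ·cos φ) = 1.132830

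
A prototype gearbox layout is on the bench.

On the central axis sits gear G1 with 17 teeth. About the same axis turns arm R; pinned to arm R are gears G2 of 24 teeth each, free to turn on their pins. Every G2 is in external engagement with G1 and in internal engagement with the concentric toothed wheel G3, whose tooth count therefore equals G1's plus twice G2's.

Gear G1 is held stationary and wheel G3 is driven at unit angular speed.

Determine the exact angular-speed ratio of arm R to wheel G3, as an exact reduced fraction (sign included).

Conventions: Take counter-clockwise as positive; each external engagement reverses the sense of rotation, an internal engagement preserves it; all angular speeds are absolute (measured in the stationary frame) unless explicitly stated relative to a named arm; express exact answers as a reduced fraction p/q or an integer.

65/82

topology: planetary set — G1 17T / G2 24T / G3 65T, arm = carrier (Willis)
ring teeth: 17 + 2·24 = 65
17(ω_sun−ω_arm) = −65(ω_ring−ω_arm),  ω_sun = 0, ω_ring = 1
17(0−ω_arm) = −65(1−ω_arm)  ⇒  82·ω_arm = 65  ⇒  ω_arm = 65/82
ω_out/ω_in = 65/82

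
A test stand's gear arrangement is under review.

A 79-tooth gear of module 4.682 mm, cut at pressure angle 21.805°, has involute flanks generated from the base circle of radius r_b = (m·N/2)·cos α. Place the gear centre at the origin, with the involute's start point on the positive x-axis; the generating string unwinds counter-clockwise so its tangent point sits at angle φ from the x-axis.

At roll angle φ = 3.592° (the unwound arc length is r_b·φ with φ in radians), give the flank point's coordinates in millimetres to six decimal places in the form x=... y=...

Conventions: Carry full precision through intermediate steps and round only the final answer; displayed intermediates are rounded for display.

x=172.044347 y=0.014097

single-mesh involute tooth geometry (79T wheel at module 4.682)
pitch radius r_p = m·N/2 = 4.682·79/2 = 184.939000
base radius r_b = r_p·cos α = 184.939000·cos 21.805° = 171.707246
roll angle φ = 3.592° = 0.06269223 rad
x = r_b·(cos φ + φ·sin φ) = 172.044347
y = r_b·(sin φ − φ·cos φ) = 0.014097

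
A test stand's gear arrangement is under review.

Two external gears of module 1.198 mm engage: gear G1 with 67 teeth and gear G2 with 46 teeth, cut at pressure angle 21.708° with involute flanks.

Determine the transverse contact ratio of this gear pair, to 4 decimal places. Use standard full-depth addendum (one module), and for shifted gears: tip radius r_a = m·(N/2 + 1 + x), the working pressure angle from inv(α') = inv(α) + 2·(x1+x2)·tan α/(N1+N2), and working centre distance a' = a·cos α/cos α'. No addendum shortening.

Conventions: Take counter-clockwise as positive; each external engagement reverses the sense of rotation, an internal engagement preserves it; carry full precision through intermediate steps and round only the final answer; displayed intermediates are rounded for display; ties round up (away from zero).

class = single-mesh tooth geometry [involute pair 67T × 46T, m = 1.198]
base radii: r_b1 = 37.286805, r_b2 = 25.599896
tip radii: r_a1 = 41.331000, r_a2 = 28.752000
no profile shift: α' = α, a' = a
action lengths: √(r_a1²−r_b1²) = 17.831032, √(r_a2²−r_b2²) = 13.089034
base pitch p_b = π·m·cos α = 3.496715
CR = (17.831032 + 13.089034 − 67.687000·sin 21.70800°)/3.496715 = 1.682790
contact ratio ≈ 1.6828

1.6828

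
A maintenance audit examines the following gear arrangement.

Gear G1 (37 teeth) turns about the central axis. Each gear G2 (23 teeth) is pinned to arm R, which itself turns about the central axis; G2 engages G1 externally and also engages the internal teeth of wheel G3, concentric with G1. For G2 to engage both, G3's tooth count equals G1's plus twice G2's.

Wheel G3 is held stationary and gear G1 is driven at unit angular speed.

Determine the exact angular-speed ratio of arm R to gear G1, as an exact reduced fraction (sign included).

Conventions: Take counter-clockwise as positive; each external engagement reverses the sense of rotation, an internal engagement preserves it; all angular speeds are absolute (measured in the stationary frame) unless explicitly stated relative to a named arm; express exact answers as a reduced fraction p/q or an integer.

37/120

topology: planetary set — G1 37T / G2 23T / G3 83T, arm = carrier (Willis)
ring teeth: 37 + 2·23 = 83
37(ω_sun−ω_arm) = −83(ω_ring−ω_arm),  ω_ring = 0, ω_sun = 1
37(1−ω_arm) = −83(0−ω_arm)  ⇒  120·ω_arm = 37  ⇒  ω_arm = 37/120
ω_out/ω_in = 37/120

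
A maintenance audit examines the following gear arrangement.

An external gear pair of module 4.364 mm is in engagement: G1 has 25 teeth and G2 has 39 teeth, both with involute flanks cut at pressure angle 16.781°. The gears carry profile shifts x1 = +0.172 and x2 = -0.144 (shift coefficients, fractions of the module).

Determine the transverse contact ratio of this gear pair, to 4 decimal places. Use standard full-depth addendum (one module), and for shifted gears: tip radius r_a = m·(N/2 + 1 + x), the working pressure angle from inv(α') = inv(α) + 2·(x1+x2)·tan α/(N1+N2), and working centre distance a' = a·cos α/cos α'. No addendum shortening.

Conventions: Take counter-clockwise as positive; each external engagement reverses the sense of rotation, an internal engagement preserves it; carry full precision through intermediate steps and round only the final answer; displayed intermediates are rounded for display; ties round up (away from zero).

1.7913

recognized (one external pair, fixed centres): single-mesh tooth geometry, m = 4.364, N1 = 25, N2 = 39
base radii: r_b1 = 52.227004, r_b2 = 81.474126
tip radii: r_a1 = 59.664608, r_a2 = 88.833584
inv(α') = inv(16.781°) + 2·(+0.172-0.144)·tan α/(25+39) = 0.00893616  ⇒  α' = 16.94553°
a' = a·cos α / cos α' = 139.6480·cos 16.781°/cos 16.94553° = 139.769612
action lengths: √(r_a1²−r_b1²) = 28.847972, √(r_a2²−r_b2²) = 35.402999
base pitch p_b = π·m·cos α = 13.126078
CR = (28.847972 + 35.402999 − 139.769612·sin 16.94553°)/13.126078 = 1.791348
contact ratio ≈ 1.7913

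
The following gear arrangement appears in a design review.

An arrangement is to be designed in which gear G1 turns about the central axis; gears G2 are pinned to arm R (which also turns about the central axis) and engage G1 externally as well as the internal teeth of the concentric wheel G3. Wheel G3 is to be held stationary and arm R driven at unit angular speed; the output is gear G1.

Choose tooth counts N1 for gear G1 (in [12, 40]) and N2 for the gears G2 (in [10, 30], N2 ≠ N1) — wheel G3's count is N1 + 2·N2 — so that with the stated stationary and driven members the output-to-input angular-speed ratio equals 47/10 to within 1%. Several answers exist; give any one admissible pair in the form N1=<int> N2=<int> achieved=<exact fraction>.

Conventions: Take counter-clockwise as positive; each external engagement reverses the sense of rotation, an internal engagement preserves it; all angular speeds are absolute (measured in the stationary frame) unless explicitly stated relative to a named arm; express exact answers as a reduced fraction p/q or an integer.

N1=20 N2=27 achieved=47/10

class = planetary set [ratio 47/10 wanted; Willis about the carrier]
Willis with ω_ring = 0: ω_sun/ω_arm = (N1+N3)/N1; set equal to 47/10  ⇒  N3/N1 = 47/10 − 1 = 37/10
N3 = N1 + 2·N2  ⇒  N2/N1 = (N3/N1 − 1)/2 = (37/10 − 1)/2 = 27/20
smallest multiple with N1 ≥ 12 and N2 ≥ 10: k = 1  ⇒  N1 = 1·20 = 20, N2 = 1·27 = 27 (N1 ≤ 40, N2 ≤ 30, N2 ≠ N1 ✓), N3 = 20 + 2·27 = 74
check: (N1+N3)/N1 with N1 = 20, N3 = 74 gives 47/10; |achieved − target| = 0 ≤ 47/1000 ✓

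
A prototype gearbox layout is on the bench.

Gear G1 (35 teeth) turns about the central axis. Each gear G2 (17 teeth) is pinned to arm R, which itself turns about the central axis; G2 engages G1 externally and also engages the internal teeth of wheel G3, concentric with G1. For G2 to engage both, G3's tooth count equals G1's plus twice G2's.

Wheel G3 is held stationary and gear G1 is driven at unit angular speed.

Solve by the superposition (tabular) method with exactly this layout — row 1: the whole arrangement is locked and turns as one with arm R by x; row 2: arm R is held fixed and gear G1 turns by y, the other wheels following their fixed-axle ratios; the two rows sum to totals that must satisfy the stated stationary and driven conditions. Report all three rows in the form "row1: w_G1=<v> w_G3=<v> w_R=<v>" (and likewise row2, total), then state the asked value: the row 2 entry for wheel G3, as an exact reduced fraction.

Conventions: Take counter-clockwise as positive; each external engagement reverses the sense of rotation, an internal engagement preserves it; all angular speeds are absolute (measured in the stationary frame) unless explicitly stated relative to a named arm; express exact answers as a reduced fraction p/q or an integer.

class = planetary set [G3 = 35+2·17 = 69; Willis about the carrier]
superposition row 1 [locked train]: every member turns x
row 2 — arm fixed, fixed-axis ratios: sun y, ring −(35/69)·y, arm 0
boundary: total ω_ring = x − (35/69)·y = 0 and total ω_sun = x + y = 1  ⇒  y = 69/104, x = 35/104
row 2 ring = −(35/69)·69/104 = -35/104
totals (row 1 + row 2): sun 35/104 + 69/104 = 1, ring 35/104 + (-35/104) = 0, arm 35/104 + 0 = 35/104
asked cell (row2, ring) = -35/104

row1: w_G1=35/104 w_G3=35/104 w_R=35/104
row2: w_G1=69/104 w_G3=-35/104 w_R=0
total: w_G1=1 w_G3=0 w_R=35/104
asked value: -35/104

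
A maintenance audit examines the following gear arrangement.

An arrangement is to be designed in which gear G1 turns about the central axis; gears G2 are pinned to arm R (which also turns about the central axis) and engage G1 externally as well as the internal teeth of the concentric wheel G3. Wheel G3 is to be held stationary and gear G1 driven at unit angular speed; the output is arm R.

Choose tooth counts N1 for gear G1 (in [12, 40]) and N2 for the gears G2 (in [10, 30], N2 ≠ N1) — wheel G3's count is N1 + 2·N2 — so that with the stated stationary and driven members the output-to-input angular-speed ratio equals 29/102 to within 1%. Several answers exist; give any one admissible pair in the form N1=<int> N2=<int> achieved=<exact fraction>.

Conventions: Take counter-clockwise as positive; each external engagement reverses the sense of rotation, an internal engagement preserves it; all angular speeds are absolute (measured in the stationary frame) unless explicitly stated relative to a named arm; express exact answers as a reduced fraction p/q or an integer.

planetary set to be sized for 29/102 (Willis relation)
Willis with ω_ring = 0: ω_arm/ω_sun = N1/(N1+N3); set equal to 29/102  ⇒  N3/N1 = 1/(29/102) − 1 = 73/29
N3 = N1 + 2·N2  ⇒  N2/N1 = (N3/N1 − 1)/2 = (73/29 − 1)/2 = 22/29
smallest multiple with N1 ≥ 12 and N2 ≥ 10: k = 1  ⇒  N1 = 1·29 = 29, N2 = 1·22 = 22 (N1 ≤ 40, N2 ≤ 30, N2 ≠ N1 ✓), N3 = 29 + 2·22 = 73
check: N1/(N1+N3) with N1 = 29, N3 = 73 gives 29/102; |achieved − target| = 0 ≤ 29/10200 ✓

N1=29 N2=22 achieved=29/102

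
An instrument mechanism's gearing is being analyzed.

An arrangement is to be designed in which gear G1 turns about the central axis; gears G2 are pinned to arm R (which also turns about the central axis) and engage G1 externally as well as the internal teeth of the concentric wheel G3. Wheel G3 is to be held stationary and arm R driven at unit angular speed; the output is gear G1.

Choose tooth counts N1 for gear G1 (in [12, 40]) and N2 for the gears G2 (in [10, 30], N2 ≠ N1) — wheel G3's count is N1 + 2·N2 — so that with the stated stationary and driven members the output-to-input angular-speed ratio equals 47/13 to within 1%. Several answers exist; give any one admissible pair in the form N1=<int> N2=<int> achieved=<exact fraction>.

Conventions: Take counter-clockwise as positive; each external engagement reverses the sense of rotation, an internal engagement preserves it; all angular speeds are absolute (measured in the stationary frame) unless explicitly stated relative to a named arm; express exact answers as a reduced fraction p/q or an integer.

design class (target 47/13): planetary set
Willis with ω_ring = 0: ω_sun/ω_arm = (N1+N3)/N1; set equal to 47/13  ⇒  N3/N1 = 47/13 − 1 = 34/13
N3 = N1 + 2·N2  ⇒  N2/N1 = (N3/N1 − 1)/2 = (34/13 − 1)/2 = 21/26
smallest multiple with N1 ≥ 12 and N2 ≥ 10: k = 1  ⇒  N1 = 1·26 = 26, N2 = 1·21 = 21 (N1 ≤ 40, N2 ≤ 30, N2 ≠ N1 ✓), N3 = 26 + 2·21 = 68
check: (N1+N3)/N1 with N1 = 26, N3 = 68 gives 47/13; |achieved − target| = 0 ≤ 47/1300 ✓

N1=26 N2=21 achieved=47/13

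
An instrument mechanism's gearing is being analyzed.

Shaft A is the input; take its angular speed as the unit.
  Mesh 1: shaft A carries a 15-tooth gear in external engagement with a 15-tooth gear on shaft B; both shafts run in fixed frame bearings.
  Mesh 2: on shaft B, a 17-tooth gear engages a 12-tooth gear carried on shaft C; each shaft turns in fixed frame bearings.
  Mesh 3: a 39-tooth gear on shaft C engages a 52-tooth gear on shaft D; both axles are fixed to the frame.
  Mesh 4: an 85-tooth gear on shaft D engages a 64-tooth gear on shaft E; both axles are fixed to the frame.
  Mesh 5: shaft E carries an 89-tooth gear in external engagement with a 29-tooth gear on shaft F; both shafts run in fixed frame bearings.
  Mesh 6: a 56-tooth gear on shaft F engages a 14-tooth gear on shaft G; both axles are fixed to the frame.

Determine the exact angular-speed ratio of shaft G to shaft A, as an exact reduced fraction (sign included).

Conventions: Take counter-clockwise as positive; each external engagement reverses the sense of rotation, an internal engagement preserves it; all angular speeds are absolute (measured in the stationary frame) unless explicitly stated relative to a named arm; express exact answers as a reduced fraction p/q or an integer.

128605/7424

class = fixed-axis compound train [6 meshes; 6 ratios multiply, 6 sense flips]
mesh 1 [15T→15T]: running ratio 1, sense −
mesh 2 [17T→12T]: running ratio 17/12, sense +
mesh 3 [39T→52T]: running ratio 17/16, sense −
mesh 4 [85T→64T]: running ratio 1445/1024, sense +
mesh 5 [89T→29T]: running ratio 128605/29696, sense −
mesh 6 [56T→14T]: running ratio 128605/7424, sense +
ω_out/ω_in = 128605/7424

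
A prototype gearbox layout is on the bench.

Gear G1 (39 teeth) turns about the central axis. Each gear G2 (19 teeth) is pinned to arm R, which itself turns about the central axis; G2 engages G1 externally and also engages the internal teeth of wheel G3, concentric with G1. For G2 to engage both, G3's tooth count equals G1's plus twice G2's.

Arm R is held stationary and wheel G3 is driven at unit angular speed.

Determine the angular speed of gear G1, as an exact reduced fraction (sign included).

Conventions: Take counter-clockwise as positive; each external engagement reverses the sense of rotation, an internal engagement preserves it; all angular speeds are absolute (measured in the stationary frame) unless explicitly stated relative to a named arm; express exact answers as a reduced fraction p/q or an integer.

-77/39

planetary set (39T centre, 19T on arm, 77T internal) — Willis relation
ring teeth: 39 + 2·19 = 77
39(ω_sun−ω_arm) = −77(ω_ring−ω_arm),  ω_arm = 0, ω_ring = 1
ω_sun = 0 − (77/39)(1−0) = -77/39
exact speed ratio = -77/39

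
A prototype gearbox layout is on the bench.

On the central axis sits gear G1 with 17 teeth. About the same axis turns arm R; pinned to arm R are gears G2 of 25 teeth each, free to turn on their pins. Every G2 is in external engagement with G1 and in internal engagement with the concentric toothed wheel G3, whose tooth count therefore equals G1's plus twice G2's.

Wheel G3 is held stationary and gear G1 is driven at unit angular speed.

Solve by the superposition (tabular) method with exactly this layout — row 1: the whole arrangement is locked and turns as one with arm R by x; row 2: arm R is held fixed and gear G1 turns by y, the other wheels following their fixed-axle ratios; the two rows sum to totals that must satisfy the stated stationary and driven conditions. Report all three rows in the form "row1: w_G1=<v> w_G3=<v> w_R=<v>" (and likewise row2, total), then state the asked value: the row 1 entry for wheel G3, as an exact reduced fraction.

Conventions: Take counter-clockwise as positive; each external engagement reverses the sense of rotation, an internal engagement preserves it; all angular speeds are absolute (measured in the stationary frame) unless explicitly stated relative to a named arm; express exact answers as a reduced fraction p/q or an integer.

topology: planetary set — G1 17T / G2 25T / G3 67T, arm = carrier (Willis)
row 1: whole set turns with the arm by x
row 2 (arm held, sun turns y): ω_ring = −(17/67)·y, ω_arm = 0
boundary: total ω_ring = x − (17/67)·y = 0 and total ω_sun = x + y = 1  ⇒  y = 67/84, x = 17/84
row 2 ring = −(17/67)·67/84 = -17/84
totals (row 1 + row 2): sun 17/84 + 67/84 = 1, ring 17/84 + (-17/84) = 0, arm 17/84 + 0 = 17/84
asked cell (row1, ring) = 17/84

row1: w_G1=17/84 w_G3=17/84 w_R=17/84
row2: w_G1=67/84 w_G3=-17/84 w_R=0
total: w_G1=1 w_G3=0 w_R=17/84
asked value: 17/84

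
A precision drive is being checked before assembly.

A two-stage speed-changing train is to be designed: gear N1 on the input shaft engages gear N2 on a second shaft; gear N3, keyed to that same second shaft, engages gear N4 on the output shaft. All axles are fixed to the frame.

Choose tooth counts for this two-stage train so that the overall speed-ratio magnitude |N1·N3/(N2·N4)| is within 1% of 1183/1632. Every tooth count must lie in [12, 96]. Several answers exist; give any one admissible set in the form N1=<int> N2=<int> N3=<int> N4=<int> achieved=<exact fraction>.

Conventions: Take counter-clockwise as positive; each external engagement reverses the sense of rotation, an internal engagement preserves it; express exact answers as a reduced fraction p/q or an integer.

class = fixed-axis compound train [2-stage, 1183/1632 wanted]
target = 1183/1632 in lowest terms: an exact hit needs N1·N3 = k·1183 and N2·N4 = k·1632 for one integer k, every count in [12, 96]; additionally prefer no 1:1 stage (N1 ≠ N2, N3 ≠ N4)
k = 1: N1·N3 = 1183 = 13·91, N2·N4 = 1632 = 17·96
achieved = 13·91/(17·96) = 1183/1632; |achieved − target| = 0 ≤ 1183/163200 ✓

N1=13 N2=17 N3=91 N4=96 achieved=1183/1632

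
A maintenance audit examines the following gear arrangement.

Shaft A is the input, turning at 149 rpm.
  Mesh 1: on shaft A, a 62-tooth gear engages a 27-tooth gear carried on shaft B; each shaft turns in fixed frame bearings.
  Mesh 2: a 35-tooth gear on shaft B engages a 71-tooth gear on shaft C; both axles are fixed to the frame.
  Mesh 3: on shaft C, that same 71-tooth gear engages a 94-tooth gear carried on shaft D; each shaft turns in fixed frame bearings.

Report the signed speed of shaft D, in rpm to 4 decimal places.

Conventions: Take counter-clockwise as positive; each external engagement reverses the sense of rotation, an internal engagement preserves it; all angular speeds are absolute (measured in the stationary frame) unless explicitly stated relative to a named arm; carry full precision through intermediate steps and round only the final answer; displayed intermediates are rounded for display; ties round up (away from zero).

class = fixed-axis compound train [3 meshes; 3 ratios multiply, 3 sense flips]
mesh 1 [62T→27T]: ω = 149.0000×62/27 = 342.1481 rpm, sense flips to −
mesh 2 [35T→71T]: ω = 342.1481×35/71 = 168.6646 rpm, sense flips to +
mesh 3 [71T→94T]: ω = 168.6646×71/94 = 127.3956 rpm, sense flips to −
signed output speed = -127.3956 rpm

-127.3956 rpm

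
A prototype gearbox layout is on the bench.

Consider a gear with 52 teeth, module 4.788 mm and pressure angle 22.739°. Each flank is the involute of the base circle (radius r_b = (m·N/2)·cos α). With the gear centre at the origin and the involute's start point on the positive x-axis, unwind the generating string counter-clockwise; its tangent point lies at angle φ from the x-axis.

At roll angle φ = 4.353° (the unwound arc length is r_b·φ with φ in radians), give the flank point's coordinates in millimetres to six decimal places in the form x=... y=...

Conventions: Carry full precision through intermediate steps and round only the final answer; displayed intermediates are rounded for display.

class = single-mesh tooth geometry [base-circle involute, m = 4.788, 52T]
pitch radius r_p = m·N/2 = 4.788·52/2 = 124.488000
base radius r_b = r_p·cos α = 124.488000·cos 22.739° = 114.812195
roll angle φ = 4.353° = 0.07597418 rad
x = r_b·(cos φ + φ·sin φ) = 115.143069
y = r_b·(sin φ − φ·cos φ) = 0.016773

x=115.143069 y=0.016773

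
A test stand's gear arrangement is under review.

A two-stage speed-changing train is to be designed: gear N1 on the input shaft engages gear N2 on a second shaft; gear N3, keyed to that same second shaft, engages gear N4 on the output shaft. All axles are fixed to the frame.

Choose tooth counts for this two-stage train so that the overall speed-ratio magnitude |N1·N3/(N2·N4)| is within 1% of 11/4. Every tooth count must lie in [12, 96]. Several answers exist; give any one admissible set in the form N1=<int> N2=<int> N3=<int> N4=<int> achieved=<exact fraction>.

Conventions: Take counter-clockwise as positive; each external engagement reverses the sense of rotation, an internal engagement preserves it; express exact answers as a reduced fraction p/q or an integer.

N1=18 N2=12 N3=22 N4=12 achieved=11/4

design class (target 11/4): fixed-axis compound train
target = 11/4 in lowest terms: an exact hit needs N1·N3 = k·11 and N2·N4 = k·4 for one integer k, every count in [12, 96]; additionally prefer no 1:1 stage (N1 ≠ N2, N3 ≠ N4)
k = 1…35: no 1:1-free in-range split of k·11 and k·4 into factor pairs; take k = 36
k = 36: N1·N3 = 396 = 18·22, N2·N4 = 144 = 12·12
achieved = 18·22/(12·12) = 11/4; |achieved − target| = 0 ≤ 11/400 ✓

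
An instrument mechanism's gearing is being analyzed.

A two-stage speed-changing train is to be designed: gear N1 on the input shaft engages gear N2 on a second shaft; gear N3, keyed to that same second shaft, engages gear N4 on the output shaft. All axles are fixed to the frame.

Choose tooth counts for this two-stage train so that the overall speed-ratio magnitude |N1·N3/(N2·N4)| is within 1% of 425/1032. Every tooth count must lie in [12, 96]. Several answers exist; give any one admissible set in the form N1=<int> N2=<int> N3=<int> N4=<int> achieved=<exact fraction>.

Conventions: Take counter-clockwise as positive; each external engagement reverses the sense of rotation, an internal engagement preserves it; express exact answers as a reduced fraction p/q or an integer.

topology: fixed-axis compound train — 2 stages, target 425/1032
target = 425/1032 in lowest terms: an exact hit needs N1·N3 = k·425 and N2·N4 = k·1032 for one integer k, every count in [12, 96]; additionally prefer no 1:1 stage (N1 ≠ N2, N3 ≠ N4)
k = 1: N1·N3 = 425 = 17·25, N2·N4 = 1032 = 12·86
achieved = 17·25/(12·86) = 425/1032; |achieved − target| = 0 ≤ 17/4128 ✓

N1=17 N2=12 N3=25 N4=86 achieved=425/1032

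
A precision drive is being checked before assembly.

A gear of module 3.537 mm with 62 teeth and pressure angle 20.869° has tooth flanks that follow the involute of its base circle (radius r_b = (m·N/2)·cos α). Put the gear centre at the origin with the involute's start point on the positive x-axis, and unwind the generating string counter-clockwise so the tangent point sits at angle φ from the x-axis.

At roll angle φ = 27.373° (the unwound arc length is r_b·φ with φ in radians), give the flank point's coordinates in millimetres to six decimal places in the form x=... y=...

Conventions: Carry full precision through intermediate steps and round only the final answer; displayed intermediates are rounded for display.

x=113.487351 y=3.639664

single-mesh involute tooth geometry (62T wheel at module 3.537)
pitch radius r_p = m·N/2 = 3.537·62/2 = 109.647000
base radius r_b = r_p·cos α = 109.647000·cos 20.869° = 102.453866
roll angle φ = 27.373° = 0.47774898 rad
x = r_b·(cos φ + φ·sin φ) = 113.487351
y = r_b·(sin φ − φ·cos φ) = 3.639664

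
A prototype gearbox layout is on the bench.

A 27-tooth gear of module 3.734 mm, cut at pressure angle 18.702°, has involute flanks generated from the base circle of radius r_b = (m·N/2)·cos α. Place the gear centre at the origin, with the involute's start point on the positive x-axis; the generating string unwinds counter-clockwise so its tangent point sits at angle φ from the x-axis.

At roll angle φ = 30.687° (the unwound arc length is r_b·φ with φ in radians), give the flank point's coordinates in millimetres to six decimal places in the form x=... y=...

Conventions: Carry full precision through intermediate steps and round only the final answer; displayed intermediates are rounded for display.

x=54.112314 y=2.375823

topology: single-mesh involute geometry — m = 3.734, N = 27
pitch radius r_p = m·N/2 = 3.734·27/2 = 50.409000
base radius r_b = r_p·cos α = 50.409000·cos 18.702° = 47.747359
roll angle φ = 30.687° = 0.53558919 rad
x = r_b·(cos φ + φ·sin φ) = 54.112314
y = r_b·(sin φ − φ·cos φ) = 2.375823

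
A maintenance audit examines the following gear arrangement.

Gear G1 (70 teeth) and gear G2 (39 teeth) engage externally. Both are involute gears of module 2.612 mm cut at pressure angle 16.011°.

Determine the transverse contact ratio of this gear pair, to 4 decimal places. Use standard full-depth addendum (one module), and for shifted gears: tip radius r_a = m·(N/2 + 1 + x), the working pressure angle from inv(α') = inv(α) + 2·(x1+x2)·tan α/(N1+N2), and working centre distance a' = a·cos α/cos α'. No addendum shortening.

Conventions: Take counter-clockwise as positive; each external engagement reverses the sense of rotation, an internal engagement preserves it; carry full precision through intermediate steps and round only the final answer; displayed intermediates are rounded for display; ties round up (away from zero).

recognized (one external pair, fixed centres): single-mesh tooth geometry, m = 2.612, N1 = 70, N2 = 39
base radii: r_b1 = 87.873705, r_b2 = 48.958207
tip radii: r_a1 = 94.032000, r_a2 = 53.546000
no profile shift: α' = α, a' = a
action lengths: √(r_a1²−r_b1²) = 33.469823, √(r_a2²−r_b2²) = 21.685665
base pitch p_b = π·m·cos α = 7.887525
CR = (33.469823 + 21.685665 − 142.354000·sin 16.01100°)/7.887525 = 2.014718
contact ratio ≈ 2.0147

2.0147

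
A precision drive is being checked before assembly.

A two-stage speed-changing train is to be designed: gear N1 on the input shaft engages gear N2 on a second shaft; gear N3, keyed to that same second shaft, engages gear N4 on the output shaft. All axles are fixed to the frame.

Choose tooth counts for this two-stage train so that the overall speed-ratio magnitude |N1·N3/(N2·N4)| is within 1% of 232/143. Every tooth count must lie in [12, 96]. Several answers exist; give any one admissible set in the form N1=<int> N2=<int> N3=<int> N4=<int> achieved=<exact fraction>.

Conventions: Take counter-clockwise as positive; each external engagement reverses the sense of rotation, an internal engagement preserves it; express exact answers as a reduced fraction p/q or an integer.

N1=16 N2=13 N3=29 N4=22 achieved=232/143

design class (target 232/143): fixed-axis compound train
target = 232/143 in lowest terms: an exact hit needs N1·N3 = k·232 and N2·N4 = k·143 for one integer k, every count in [12, 96]; additionally prefer no 1:1 stage (N1 ≠ N2, N3 ≠ N4)
k = 1: no 1:1-free in-range split of k·232 and k·143 into factor pairs; take k = 2
k = 2: N1·N3 = 464 = 16·29, N2·N4 = 286 = 13·22
achieved = 16·29/(13·22) = 232/143; |achieved − target| = 0 ≤ 58/3575 ✓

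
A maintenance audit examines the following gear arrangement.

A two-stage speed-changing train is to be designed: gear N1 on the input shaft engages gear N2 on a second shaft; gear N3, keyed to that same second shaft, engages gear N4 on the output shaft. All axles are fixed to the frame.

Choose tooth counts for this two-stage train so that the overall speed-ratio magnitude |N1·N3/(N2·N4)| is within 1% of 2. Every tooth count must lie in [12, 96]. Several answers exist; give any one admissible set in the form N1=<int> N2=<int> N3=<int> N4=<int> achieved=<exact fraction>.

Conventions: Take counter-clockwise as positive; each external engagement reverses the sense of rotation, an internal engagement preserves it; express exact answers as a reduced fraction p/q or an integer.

N1=16 N2=12 N3=18 N4=12 achieved=2

2-stage fixed-axis compound train for ratio 2
target = 2/1 in lowest terms: an exact hit needs N1·N3 = k·2 and N2·N4 = k·1 for one integer k, every count in [12, 96]; additionally prefer no 1:1 stage (N1 ≠ N2, N3 ≠ N4)
k = 1…143: no 1:1-free in-range split of k·2 and k·1 into factor pairs; take k = 144
k = 144: N1·N3 = 288 = 16·18, N2·N4 = 144 = 12·12
achieved = 16·18/(12·12) = 2; |achieved − target| = 0 ≤ 1/50 ✓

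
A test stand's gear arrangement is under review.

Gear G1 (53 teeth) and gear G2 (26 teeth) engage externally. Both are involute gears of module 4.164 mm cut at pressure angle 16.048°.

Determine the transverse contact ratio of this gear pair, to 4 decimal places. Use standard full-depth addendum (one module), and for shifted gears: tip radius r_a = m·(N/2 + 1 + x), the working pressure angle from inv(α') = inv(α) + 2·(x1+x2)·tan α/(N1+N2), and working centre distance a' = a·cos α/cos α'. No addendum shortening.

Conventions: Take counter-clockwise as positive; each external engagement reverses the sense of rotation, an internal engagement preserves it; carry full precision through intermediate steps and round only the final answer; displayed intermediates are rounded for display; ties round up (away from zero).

single-mesh involute tooth geometry (53T engaging 26T at module 4.164)
base radii: r_b1 = 106.045865, r_b2 = 52.022500
tip radii: r_a1 = 114.510000, r_a2 = 58.296000
no profile shift: α' = α, a' = a
action lengths: √(r_a1²−r_b1²) = 43.206650, √(r_a2²−r_b2²) = 26.307473
base pitch p_b = π·m·cos α = 12.571808
CR = (43.206650 + 26.307473 − 164.478000·sin 16.04800°)/12.571808 = 1.912645
contact ratio ≈ 1.9126

1.9126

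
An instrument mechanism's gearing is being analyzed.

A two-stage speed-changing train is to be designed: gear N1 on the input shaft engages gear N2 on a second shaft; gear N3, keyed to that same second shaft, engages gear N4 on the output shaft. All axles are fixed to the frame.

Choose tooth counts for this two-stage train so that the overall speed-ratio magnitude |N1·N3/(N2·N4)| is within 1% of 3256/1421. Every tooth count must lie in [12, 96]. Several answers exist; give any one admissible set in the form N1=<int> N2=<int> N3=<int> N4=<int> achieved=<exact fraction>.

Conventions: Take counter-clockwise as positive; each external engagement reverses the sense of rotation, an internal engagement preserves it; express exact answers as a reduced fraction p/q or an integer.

N1=37 N2=29 N3=88 N4=49 achieved=3256/1421

2-stage fixed-axis compound train for ratio 3256/1421
target = 3256/1421 in lowest terms: an exact hit needs N1·N3 = k·3256 and N2·N4 = k·1421 for one integer k, every count in [12, 96]; additionally prefer no 1:1 stage (N1 ≠ N2, N3 ≠ N4)
k = 1: N1·N3 = 3256 = 37·88, N2·N4 = 1421 = 29·49
achieved = 37·88/(29·49) = 3256/1421; |achieved − target| = 0 ≤ 814/35525 ✓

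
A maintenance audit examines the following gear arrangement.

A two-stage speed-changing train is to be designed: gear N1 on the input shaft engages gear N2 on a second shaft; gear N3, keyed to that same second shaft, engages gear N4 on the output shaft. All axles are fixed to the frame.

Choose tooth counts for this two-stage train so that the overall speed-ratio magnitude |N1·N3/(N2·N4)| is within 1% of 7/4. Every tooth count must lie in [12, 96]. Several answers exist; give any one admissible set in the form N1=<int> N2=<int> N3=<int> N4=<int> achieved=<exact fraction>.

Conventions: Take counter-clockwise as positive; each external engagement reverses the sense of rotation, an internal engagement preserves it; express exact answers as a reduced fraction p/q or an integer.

topology: fixed-axis compound train — 2 stages, target 7/4
target = 7/4 in lowest terms: an exact hit needs N1·N3 = k·7 and N2·N4 = k·4 for one integer k, every count in [12, 96]; additionally prefer no 1:1 stage (N1 ≠ N2, N3 ≠ N4)
k = 1…35: no 1:1-free in-range split of k·7 and k·4 into factor pairs; take k = 36
k = 36: N1·N3 = 252 = 14·18, N2·N4 = 144 = 12·12
achieved = 14·18/(12·12) = 7/4; |achieved − target| = 0 ≤ 7/400 ✓

N1=14 N2=12 N3=18 N4=12 achieved=7/4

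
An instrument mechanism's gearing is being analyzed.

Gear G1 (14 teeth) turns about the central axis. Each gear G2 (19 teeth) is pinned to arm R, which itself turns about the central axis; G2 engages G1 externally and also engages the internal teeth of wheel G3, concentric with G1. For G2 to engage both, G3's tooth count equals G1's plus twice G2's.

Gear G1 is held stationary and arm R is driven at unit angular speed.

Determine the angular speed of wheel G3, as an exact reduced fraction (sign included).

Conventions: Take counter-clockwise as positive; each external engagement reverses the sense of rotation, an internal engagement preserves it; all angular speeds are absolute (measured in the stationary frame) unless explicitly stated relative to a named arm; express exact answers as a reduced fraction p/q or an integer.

topology: planetary set — G1 14T / G2 19T / G3 52T, arm = carrier (Willis)
ring teeth: 14 + 2·19 = 52
14(ω_sun−ω_arm) = −52(ω_ring−ω_arm),  ω_sun = 0, ω_arm = 1
ω_ring = 1 − (14/52)(0−1) = 33/26
exact speed ratio = 33/26

33/26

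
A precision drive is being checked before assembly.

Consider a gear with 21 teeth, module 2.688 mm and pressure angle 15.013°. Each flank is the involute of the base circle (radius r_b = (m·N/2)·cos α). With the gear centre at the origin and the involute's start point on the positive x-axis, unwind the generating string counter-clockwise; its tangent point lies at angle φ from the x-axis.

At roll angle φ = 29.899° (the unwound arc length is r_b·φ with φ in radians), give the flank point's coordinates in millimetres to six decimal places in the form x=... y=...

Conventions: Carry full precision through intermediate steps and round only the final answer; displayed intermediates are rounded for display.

topology: single-mesh involute geometry — m = 2.688, N = 21
pitch radius r_p = m·N/2 = 2.688·21/2 = 28.224000
base radius r_b = r_p·cos α = 28.224000·cos 15.013° = 27.260632
roll angle φ = 29.899° = 0.52183599 rad
x = r_b·(cos φ + φ·sin φ) = 30.723452
y = r_b·(sin φ − φ·cos φ) = 1.256446

x=30.723452 y=1.256446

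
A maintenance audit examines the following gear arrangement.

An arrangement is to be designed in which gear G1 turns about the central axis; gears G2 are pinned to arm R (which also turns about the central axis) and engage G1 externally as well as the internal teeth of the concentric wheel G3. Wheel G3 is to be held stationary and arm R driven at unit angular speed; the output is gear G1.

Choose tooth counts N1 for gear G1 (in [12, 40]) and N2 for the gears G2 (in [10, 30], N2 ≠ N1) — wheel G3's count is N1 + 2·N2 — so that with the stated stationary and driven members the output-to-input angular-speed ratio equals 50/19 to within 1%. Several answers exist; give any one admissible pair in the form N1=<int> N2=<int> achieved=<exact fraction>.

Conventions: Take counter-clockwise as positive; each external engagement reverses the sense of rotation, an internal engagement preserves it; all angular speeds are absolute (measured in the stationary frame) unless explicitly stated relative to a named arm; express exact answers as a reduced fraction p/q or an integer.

design class (target 50/19): planetary set
Willis with ω_ring = 0: ω_sun/ω_arm = (N1+N3)/N1; set equal to 50/19  ⇒  N3/N1 = 50/19 − 1 = 31/19
N3 = N1 + 2·N2  ⇒  N2/N1 = (N3/N1 − 1)/2 = (31/19 − 1)/2 = 6/19
smallest multiple with N1 ≥ 12 and N2 ≥ 10: k = 2  ⇒  N1 = 2·19 = 38, N2 = 2·6 = 12 (N1 ≤ 40, N2 ≤ 30, N2 ≠ N1 ✓), N3 = 38 + 2·12 = 62
check: (N1+N3)/N1 with N1 = 38, N3 = 62 gives 50/19; |achieved − target| = 0 ≤ 1/38 ✓

N1=38 N2=12 achieved=50/19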